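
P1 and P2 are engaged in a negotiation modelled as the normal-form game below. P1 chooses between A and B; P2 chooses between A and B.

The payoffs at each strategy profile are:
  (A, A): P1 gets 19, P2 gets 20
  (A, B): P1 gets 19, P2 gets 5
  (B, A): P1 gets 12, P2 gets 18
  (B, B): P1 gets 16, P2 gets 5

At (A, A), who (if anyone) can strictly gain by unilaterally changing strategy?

Neither

P1 at (A, A) earns 19; deviating to B yields 12 — not better.
P2 earns 20; deviating to B yields 5 — not better.
Neither player can strictly improve; the profile is a Nash equilibrium.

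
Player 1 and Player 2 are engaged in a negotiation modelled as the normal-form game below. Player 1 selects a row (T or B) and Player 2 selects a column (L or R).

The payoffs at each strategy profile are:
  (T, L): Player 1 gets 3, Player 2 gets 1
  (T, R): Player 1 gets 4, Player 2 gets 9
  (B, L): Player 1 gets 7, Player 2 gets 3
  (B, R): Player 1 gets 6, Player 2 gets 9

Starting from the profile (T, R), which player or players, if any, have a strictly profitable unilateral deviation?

Player 1

Player 1 at (T, R) earns 4; deviating to B yields 6 — a strict improvement.
Player 2 earns 9; deviating to L yields 1 — not better.
Only Player 1 has a strictly profitable deviation.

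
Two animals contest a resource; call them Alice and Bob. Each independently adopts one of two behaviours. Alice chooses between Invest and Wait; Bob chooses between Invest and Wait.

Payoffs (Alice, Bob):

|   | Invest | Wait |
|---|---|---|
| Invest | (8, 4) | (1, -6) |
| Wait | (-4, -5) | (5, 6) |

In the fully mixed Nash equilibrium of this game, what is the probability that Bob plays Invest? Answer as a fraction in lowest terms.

Let y be the probability that Bob plays Invest. In a completely mixed equilibrium, Alice must be indifferent between Invest and Wait.
Alice's expected payoff from Invest is 8y + (1−y); from Wait it is −4y + 5(1−y).
Setting these equal: 7y + 1 = −9y + 5, so y = 1/4.

1/4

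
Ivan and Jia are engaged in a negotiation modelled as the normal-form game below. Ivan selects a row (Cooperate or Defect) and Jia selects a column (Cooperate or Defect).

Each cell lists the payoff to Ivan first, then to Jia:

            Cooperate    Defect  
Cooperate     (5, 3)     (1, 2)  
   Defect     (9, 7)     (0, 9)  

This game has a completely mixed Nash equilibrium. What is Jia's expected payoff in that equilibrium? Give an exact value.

First find p, the probability Ivan plays Cooperate, from Jia's indifference between Cooperate and Defect: 3p + 7(1−p) = 2p + 9(1−p), giving p = 2/3.
Since Jia is indifferent in equilibrium, Jia's expected payoff equals the payoff from either column against (2/3, 1/3). Using Cooperate: 3(2/3) + 7(1/3) = 13/3.

13/3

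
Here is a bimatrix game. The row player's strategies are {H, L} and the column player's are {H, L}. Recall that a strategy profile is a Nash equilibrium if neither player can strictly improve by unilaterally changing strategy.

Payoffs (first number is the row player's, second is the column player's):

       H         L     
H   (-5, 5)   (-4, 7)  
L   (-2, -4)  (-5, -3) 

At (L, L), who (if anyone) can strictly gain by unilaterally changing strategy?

The row player

The row player at (L, L) earns -5; deviating to H yields -4 — a strict improvement.
The column player earns -3; deviating to H yields -4 — not better.
Only the row player has a strictly profitable deviation.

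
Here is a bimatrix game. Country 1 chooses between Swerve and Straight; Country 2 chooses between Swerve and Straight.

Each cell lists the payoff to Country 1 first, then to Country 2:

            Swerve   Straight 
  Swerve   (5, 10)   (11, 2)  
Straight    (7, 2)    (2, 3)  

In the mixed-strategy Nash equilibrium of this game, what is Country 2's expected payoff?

First find p, the probability Country 1 plays Swerve, from Country 2's indifference between Swerve and Straight: 10p + 2(1−p) = 2p + 3(1−p), giving p = 1/9.
Since Country 2 is indifferent in equilibrium, Country 2's expected payoff equals the payoff from either column against (1/9, 8/9). Using Swerve: 10(1/9) + 2(8/9) = 26/9.

26/9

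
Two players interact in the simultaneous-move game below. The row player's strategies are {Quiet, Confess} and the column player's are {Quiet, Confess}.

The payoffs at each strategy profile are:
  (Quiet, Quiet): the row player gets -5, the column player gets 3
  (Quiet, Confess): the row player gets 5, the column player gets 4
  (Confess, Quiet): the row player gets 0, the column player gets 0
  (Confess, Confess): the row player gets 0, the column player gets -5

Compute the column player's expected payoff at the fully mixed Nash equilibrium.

5/2

First find p, the probability the row player plays Quiet, from the column player's indifference between Quiet and Confess: 3p = 4p − 5(1−p), giving p = 5/6.
Since the column player is indifferent in equilibrium, the column player's expected payoff equals the payoff from either column against (5/6, 1/6). Using Quiet: 3(5/6) = 5/2.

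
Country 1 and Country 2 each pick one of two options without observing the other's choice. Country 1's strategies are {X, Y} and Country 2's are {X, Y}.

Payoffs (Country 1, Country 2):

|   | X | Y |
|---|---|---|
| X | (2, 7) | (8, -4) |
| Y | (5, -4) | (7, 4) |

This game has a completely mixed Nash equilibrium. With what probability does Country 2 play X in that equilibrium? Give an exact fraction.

1/4

Let y be the probability that Country 2 plays X. In a completely mixed equilibrium, Country 1 must be indifferent between X and Y.
Country 1's expected payoff from X is 2y + 8(1−y); from Y it is 5y + 7(1−y).
Setting these equal: −6y + 8 = −2y + 7, so y = 1/4.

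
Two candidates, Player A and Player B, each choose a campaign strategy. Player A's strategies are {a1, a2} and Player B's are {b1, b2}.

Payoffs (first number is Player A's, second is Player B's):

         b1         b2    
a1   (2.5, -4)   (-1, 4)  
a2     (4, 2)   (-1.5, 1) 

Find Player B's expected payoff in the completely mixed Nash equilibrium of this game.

First find x, the probability Player A plays a1, from Player B's indifference between b1 and b2: −4x + 2(1−x) = 4x + (1−x), giving x = 1/9.
Since Player B is indifferent in equilibrium, Player B's expected payoff equals the payoff from either column against (1/9, 8/9). Using b1: −4(1/9) + 2(8/9) = 4/3.

4/3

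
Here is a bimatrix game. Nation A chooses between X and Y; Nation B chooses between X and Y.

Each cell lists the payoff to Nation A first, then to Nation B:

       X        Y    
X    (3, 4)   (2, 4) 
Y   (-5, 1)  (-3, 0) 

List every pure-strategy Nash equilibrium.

(X, X) and (X, Y)

(X, X): Nation A gets 3 ≥ -5 from Y, and Nation B gets 4 ≥ 4 from Y — Nash equilibrium.
(X, Y): Nation A gets 2 ≥ -3 from Y, and Nation B gets 4 ≥ 4 from X — Nash equilibrium.
(Y, X): Nation A prefers X (3 > -5) — not an equilibrium.
(Y, Y): Nation A prefers X (2 > -3); Nation B prefers X (1 > 0) — not an equilibrium.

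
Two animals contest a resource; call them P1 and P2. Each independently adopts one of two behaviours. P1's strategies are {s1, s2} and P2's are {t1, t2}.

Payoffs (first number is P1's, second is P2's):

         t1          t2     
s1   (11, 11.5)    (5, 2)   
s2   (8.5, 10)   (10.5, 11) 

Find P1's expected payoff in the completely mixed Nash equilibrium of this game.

73/8

First find q, the probability P2 plays t1, from P1's indifference between s1 and s2: 11q + 5(1−q) = 8.5q + 10.5(1−q), giving q = 11/16.
Since P1 is indifferent in equilibrium, P1's expected payoff equals the payoff from either row against (11/16, 5/16). Using s1: 11(11/16) + 5(5/16) = 73/8.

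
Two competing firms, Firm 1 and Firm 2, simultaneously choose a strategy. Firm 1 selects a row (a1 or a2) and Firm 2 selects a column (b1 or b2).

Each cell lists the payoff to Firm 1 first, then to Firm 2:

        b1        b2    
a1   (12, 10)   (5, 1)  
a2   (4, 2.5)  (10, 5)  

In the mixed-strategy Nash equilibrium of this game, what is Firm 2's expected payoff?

95/23

First find p, the probability Firm 1 plays a1, from Firm 2's indifference between b1 and b2: 10p + 2.5(1−p) = p + 5(1−p), giving p = 5/23.
Since Firm 2 is indifferent in equilibrium, Firm 2's expected payoff equals the payoff from either column against (5/23, 18/23). Using b1: 10(5/23) + 2.5(18/23) = 95/23.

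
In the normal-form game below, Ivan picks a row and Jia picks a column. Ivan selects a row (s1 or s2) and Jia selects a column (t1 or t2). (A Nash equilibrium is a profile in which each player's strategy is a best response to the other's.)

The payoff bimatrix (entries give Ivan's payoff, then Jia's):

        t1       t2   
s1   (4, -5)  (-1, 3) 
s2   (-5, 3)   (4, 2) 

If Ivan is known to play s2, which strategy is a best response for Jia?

Against s2, Jia earns 3 from t1 and 2 from t2.
So t1 is the best response.

t1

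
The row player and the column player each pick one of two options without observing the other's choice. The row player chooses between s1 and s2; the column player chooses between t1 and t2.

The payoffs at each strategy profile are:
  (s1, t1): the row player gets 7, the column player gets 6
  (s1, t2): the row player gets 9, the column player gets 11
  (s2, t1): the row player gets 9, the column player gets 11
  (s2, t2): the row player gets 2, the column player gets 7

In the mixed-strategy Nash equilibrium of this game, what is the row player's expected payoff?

67/9

First find y, the probability the column player plays t1, from the row player's indifference between s1 and s2: 7y + 9(1−y) = 9y + 2(1−y), giving y = 7/9.
Since the row player is indifferent in equilibrium, the row player's expected payoff equals the payoff from either row against (7/9, 2/9). Using s1: 7(7/9) + 9(2/9) = 67/9.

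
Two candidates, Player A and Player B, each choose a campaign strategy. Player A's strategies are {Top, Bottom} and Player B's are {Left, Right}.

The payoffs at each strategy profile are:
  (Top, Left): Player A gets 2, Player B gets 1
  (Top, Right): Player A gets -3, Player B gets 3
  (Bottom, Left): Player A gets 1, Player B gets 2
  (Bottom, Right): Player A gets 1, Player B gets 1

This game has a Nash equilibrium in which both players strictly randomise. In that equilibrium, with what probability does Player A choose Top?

1/3

Let x be the probability that Player A plays Top. In a completely mixed equilibrium, Player B must be indifferent between Left and Right.
Player B's expected payoff from Left is x + 2(1−x); from Right it is 3x + (1−x).
Setting these equal: −x + 2 = 2x + 1, so x = 1/3.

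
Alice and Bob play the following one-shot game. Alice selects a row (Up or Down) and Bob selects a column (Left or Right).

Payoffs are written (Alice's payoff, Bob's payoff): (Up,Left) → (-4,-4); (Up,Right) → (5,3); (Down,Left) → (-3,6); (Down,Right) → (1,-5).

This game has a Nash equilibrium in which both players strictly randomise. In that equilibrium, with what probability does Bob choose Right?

Let c be the probability that Bob plays Left. In a completely mixed equilibrium, Alice must be indifferent between Up and Down.
Alice's expected payoff from Up is −4c + 5(1−c); from Down it is −3c + (1−c).
Setting these equal: −9c + 5 = −4c + 1, so c = 4/5.
Therefore Bob plays Right with probability 1 − 4/5 = 1/5.

1/5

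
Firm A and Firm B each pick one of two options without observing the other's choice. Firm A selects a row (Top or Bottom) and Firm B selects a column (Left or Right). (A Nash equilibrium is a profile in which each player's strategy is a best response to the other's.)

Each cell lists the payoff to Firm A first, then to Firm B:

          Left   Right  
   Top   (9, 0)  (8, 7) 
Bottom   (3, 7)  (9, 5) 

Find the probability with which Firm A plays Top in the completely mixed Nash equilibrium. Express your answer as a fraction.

Let p be the probability that Firm A plays Top. In a completely mixed equilibrium, Firm B must be indifferent between Left and Right.
Firm B's expected payoff from Left is 7(1−p); from Right it is 7p + 5(1−p).
Setting these equal: −7p + 7 = 2p + 5, so p = 2/9.

2/9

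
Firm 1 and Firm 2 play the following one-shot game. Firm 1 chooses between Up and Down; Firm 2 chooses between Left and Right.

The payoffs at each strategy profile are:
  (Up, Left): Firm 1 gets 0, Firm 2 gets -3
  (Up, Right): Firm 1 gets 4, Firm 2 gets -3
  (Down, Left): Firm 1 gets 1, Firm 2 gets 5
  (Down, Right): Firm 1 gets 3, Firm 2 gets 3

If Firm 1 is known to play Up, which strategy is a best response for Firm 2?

either — both Left and Right are best responses

Against Up, Firm 2 earns -3 from Left and -3 from Right.
So either strategy is a best response.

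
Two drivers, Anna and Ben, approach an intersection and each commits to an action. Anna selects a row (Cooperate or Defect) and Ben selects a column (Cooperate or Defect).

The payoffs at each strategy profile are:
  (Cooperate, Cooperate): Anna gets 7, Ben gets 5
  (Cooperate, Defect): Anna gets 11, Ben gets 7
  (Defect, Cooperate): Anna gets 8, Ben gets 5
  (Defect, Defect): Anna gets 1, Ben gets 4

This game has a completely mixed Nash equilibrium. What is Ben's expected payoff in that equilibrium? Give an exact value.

5

First find x, the probability Anna plays Cooperate, from Ben's indifference between Cooperate and Defect: 5x + 5(1−x) = 7x + 4(1−x), giving x = 1/3.
Since Ben is indifferent in equilibrium, Ben's expected payoff equals the payoff from either column against (1/3, 2/3). Using Cooperate: 5(1/3) + 5(2/3) = 5.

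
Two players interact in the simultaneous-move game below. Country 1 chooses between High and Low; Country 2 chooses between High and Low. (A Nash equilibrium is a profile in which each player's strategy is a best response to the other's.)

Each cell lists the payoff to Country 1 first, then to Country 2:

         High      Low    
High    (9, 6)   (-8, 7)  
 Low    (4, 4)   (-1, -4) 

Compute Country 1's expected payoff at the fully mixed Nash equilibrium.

First find y, the probability Country 2 plays High, from Country 1's indifference between High and Low: 9y − 8(1−y) = 4y − (1−y), giving y = 7/12.
Since Country 1 is indifferent in equilibrium, Country 1's expected payoff equals the payoff from either row against (7/12, 5/12). Using High: 9(7/12) − 8(5/12) = 23/12.

23/12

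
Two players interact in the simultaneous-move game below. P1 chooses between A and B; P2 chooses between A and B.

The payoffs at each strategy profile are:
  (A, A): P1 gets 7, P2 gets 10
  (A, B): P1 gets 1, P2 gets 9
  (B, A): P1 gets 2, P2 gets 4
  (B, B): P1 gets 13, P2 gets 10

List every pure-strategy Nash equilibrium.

(A, A): P1 gets 7 ≥ 2 from B, and P2 gets 10 ≥ 9 from B — Nash equilibrium.
(A, B): P1 prefers B (13 > 1); P2 prefers A (10 > 9) — not an equilibrium.
(B, A): P1 prefers A (7 > 2); P2 prefers B (10 > 4) — not an equilibrium.
(B, B): P1 gets 13 ≥ 1 from A, and P2 gets 10 ≥ 4 from A — Nash equilibrium.

(A, A) and (B, B)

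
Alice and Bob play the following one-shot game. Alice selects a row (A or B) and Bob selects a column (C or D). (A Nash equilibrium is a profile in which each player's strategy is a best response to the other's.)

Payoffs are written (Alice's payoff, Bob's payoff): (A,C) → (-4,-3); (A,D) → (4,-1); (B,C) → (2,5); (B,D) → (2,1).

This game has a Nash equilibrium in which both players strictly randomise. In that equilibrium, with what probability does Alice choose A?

Let r be the probability that Alice plays A. In a completely mixed equilibrium, Bob must be indifferent between C and D.
Bob's expected payoff from C is −3r + 5(1−r); from D it is −r + (1−r).
Setting these equal: −8r + 5 = −2r + 1, so r = 2/3.

2/3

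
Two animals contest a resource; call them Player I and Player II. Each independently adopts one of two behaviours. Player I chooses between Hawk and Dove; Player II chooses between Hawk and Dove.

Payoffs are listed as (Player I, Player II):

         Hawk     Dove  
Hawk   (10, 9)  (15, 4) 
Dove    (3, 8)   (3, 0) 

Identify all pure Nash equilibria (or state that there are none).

(Hawk, Hawk)

(Hawk, Hawk): Player I gets 10 ≥ 3 from Dove, and Player II gets 9 ≥ 4 from Dove — Nash equilibrium.
(Hawk, Dove): Player II prefers Hawk (9 > 4) — not an equilibrium.
(Dove, Hawk): Player I prefers Hawk (10 > 3) — not an equilibrium.
(Dove, Dove): Player I prefers Hawk (15 > 3); Player II prefers Hawk (8 > 0) — not an equilibrium.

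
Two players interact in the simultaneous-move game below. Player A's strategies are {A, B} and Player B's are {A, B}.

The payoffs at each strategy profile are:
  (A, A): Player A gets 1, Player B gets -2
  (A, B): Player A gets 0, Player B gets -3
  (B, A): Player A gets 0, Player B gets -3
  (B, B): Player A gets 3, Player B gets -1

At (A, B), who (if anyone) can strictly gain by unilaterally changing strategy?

Both

Player A at (A, B) earns 0; deviating to B yields 3 — a strict improvement.
Player B earns -3; deviating to A yields -2 — a strict improvement.
Both Player A and Player B have strictly profitable deviations.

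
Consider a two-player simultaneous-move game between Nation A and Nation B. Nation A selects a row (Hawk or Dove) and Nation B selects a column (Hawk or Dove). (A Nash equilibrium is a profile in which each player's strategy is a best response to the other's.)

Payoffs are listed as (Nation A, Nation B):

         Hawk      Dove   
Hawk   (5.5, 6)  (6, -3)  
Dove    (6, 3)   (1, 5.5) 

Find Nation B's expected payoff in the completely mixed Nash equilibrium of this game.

First find p, the probability Nation A plays Hawk, from Nation B's indifference between Hawk and Dove: 6p + 3(1−p) = −3p + 5.5(1−p), giving p = 5/23.
Since Nation B is indifferent in equilibrium, Nation B's expected payoff equals the payoff from either column against (5/23, 18/23). Using Hawk: 6(5/23) + 3(18/23) = 84/23.

84/23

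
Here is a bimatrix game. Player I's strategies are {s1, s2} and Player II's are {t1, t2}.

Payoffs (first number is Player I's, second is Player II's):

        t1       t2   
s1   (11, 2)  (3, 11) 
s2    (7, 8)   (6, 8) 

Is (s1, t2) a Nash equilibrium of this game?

No

At (s1, t2), Player I earns 3; switching to s2 would give 6, so Player I would deviate.
Player II earns 11; switching to t1 would give 2, so Player II has no profitable deviation.
Since at least one player can profitably deviate, this is not a Nash equilibrium.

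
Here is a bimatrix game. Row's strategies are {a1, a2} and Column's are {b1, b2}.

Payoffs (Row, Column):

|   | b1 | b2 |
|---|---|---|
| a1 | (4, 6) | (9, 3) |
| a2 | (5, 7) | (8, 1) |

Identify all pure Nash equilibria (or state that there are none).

(a1, b1): Row prefers a2 (5 > 4) — not an equilibrium.
(a1, b2): Column prefers b1 (6 > 3) — not an equilibrium.
(a2, b1): Row gets 5 ≥ 4 from a1, and Column gets 7 ≥ 1 from b2 — Nash equilibrium.
(a2, b2): Row prefers a1 (9 > 8); Column prefers b1 (7 > 1) — not an equilibrium.

(a2, b1)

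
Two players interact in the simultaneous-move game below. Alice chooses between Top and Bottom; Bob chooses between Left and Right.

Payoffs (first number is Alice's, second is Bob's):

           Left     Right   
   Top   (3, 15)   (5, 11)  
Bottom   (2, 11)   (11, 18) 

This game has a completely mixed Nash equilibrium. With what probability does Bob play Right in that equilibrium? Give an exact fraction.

Let y be the probability that Bob plays Left. In a completely mixed equilibrium, Alice must be indifferent between Top and Bottom.
Alice's expected payoff from Top is 3y + 5(1−y); from Bottom it is 2y + 11(1−y).
Setting these equal: −2y + 5 = −9y + 11, so y = 6/7.
Therefore Bob plays Right with probability 1 − 6/7 = 1/7.

1/7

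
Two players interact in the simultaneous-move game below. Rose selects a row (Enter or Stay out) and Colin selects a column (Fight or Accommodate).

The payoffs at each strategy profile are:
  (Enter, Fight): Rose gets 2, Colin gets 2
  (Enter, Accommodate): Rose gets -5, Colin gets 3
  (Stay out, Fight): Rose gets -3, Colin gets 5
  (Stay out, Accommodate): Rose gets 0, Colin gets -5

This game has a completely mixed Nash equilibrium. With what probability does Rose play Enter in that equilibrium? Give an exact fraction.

Let x be the probability that Rose plays Enter. In a completely mixed equilibrium, Colin must be indifferent between Fight and Accommodate.
Colin's expected payoff from Fight is 2x + 5(1−x); from Accommodate it is 3x − 5(1−x).
Setting these equal: −3x + 5 = 8x − 5, so x = 10/11.

10/11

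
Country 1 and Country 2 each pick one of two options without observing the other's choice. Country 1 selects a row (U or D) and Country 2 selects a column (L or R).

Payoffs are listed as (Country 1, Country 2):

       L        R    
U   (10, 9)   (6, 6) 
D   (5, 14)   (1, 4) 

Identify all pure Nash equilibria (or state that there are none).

(U, L)

(U, L): Country 1 gets 10 ≥ 5 from D, and Country 2 gets 9 ≥ 6 from R — Nash equilibrium.
(U, R): Country 2 prefers L (9 > 6) — not an equilibrium.
(D, L): Country 1 prefers U (10 > 5) — not an equilibrium.
(D, R): Country 1 prefers U (6 > 1); Country 2 prefers L (14 > 4) — not an equilibrium.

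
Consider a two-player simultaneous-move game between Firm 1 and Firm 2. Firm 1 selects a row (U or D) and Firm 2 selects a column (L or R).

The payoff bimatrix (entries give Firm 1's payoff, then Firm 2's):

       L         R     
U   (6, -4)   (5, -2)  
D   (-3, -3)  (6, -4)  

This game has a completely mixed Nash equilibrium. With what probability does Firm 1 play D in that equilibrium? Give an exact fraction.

2/3

Let r be the probability that Firm 1 plays U. In a completely mixed equilibrium, Firm 2 must be indifferent between L and R.
Firm 2's expected payoff from L is −4r − 3(1−r); from R it is −2r − 4(1−r).
Setting these equal: −r − 3 = 2r − 4, so r = 1/3.
Therefore Firm 1 plays D with probability 1 − 1/3 = 2/3.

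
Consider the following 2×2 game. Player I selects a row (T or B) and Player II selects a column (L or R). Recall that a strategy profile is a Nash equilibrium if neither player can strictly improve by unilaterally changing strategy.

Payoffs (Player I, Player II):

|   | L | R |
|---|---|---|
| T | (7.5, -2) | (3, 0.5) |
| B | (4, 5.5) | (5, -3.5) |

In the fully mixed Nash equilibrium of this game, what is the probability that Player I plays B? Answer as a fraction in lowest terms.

5/23

Let p be the probability that Player I plays T. In a completely mixed equilibrium, Player II must be indifferent between L and R.
Player II's expected payoff from L is −2p + 5.5(1−p); from R it is 0.5p − 3.5(1−p).
Setting these equal: −7.5p + 5.5 = 4p − 3.5, so p = 18/23.
Therefore Player I plays B with probability 1 − 18/23 = 5/23.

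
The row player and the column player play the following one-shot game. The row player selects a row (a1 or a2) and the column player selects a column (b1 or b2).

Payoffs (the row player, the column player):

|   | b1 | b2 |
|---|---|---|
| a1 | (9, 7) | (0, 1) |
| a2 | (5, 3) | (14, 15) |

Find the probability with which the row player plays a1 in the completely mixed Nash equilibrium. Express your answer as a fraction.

2/3

Let x be the probability that the row player plays a1. In a completely mixed equilibrium, the column player must be indifferent between b1 and b2.
The column player's expected payoff from b1 is 7x + 3(1−x); from b2 it is x + 15(1−x).
Setting these equal: 4x + 3 = −14x + 15, so x = 2/3.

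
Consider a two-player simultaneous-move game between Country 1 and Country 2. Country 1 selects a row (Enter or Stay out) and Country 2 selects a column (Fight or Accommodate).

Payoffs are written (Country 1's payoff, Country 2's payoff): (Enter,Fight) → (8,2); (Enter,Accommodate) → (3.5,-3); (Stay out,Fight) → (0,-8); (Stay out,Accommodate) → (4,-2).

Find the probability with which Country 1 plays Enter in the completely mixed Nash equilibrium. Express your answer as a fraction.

Let r be the probability that Country 1 plays Enter. In a completely mixed equilibrium, Country 2 must be indifferent between Fight and Accommodate.
Country 2's expected payoff from Fight is 2r − 8(1−r); from Accommodate it is −3r − 2(1−r).
Setting these equal: 10r − 8 = −r − 2, so r = 6/11.

6/11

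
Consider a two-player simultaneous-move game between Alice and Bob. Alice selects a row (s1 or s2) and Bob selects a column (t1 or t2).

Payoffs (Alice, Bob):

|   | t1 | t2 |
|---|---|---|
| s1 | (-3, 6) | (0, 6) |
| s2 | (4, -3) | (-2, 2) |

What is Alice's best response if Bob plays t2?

Against t2, Alice earns 0 from s1 and -2 from s2.
So s1 is the best response.

s1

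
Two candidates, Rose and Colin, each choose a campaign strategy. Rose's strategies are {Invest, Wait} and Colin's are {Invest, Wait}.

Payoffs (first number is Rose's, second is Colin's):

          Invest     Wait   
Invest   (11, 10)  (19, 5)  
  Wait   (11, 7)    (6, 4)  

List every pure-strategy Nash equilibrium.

(Invest, Invest): Rose gets 11 ≥ 11 from Wait, and Colin gets 10 ≥ 5 from Wait — Nash equilibrium.
(Invest, Wait): Colin prefers Invest (10 > 5) — not an equilibrium.
(Wait, Invest): Rose gets 11 ≥ 11 from Invest, and Colin gets 7 ≥ 4 from Wait — Nash equilibrium.
(Wait, Wait): Rose prefers Invest (19 > 6); Colin prefers Invest (7 > 4) — not an equilibrium.

(Invest, Invest) and (Wait, Invest)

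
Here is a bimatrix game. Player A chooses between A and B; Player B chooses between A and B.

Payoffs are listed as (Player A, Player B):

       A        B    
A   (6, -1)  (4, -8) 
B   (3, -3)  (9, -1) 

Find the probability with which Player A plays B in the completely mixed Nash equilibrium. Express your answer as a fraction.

Let p be the probability that Player A plays A. In a completely mixed equilibrium, Player B must be indifferent between A and B.
Player B's expected payoff from A is −p − 3(1−p); from B it is −8p − (1−p).
Setting these equal: 2p − 3 = −7p − 1, so p = 2/9.
Therefore Player A plays B with probability 1 − 2/9 = 7/9.

7/9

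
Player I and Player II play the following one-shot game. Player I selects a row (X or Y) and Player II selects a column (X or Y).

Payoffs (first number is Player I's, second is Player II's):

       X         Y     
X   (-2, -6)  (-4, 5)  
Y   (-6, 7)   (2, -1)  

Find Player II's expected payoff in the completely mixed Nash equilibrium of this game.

First find x, the probability Player I plays X, from Player II's indifference between X and Y: −6x + 7(1−x) = 5x − (1−x), giving x = 8/19.
Since Player II is indifferent in equilibrium, Player II's expected payoff equals the payoff from either column against (8/19, 11/19). Using X: −6(8/19) + 7(11/19) = 29/19.

29/19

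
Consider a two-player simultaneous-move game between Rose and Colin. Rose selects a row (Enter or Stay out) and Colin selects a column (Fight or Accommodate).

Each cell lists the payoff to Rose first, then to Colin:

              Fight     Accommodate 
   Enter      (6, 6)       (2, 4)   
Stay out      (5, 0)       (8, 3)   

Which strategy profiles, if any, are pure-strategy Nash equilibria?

(Enter, Fight): Rose gets 6 ≥ 5 from Stay out, and Colin gets 6 ≥ 4 from Accommodate — Nash equilibrium.
(Enter, Accommodate): Rose prefers Stay out (8 > 2); Colin prefers Fight (6 > 4) — not an equilibrium.
(Stay out, Fight): Rose prefers Enter (6 > 5); Colin prefers Accommodate (3 > 0) — not an equilibrium.
(Stay out, Accommodate): Rose gets 8 ≥ 2 from Enter, and Colin gets 3 ≥ 0 from Fight — Nash equilibrium.

(Enter, Fight) and (Stay out, Accommodate)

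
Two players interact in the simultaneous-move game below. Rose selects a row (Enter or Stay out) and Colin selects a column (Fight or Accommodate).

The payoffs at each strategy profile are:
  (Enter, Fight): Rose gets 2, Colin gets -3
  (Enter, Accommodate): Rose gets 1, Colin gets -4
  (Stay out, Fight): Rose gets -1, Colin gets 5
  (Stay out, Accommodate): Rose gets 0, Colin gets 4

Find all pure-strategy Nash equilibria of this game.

(Enter, Fight): Rose gets 2 ≥ -1 from Stay out, and Colin gets -3 ≥ -4 from Accommodate — Nash equilibrium.
(Enter, Accommodate): Colin prefers Fight (-3 > -4) — not an equilibrium.
(Stay out, Fight): Rose prefers Enter (2 > -1) — not an equilibrium.
(Stay out, Accommodate): Rose prefers Enter (1 > 0); Colin prefers Fight (5 > 4) — not an equilibrium.

(Enter, Fight)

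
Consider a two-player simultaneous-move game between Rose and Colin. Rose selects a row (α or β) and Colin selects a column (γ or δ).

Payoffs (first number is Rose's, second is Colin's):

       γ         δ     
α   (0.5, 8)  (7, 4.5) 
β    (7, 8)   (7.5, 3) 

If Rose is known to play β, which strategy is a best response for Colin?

Against β, Colin earns 8 from γ and 3 from δ.
So γ is the best response.

γ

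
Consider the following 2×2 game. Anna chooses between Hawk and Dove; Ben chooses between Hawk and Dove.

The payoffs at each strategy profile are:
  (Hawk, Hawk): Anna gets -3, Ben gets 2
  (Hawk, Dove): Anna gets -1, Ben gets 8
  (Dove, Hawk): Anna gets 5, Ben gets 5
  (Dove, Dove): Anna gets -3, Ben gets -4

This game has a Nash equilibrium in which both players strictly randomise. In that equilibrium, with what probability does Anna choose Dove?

Let p be the probability that Anna plays Hawk. In a completely mixed equilibrium, Ben must be indifferent between Hawk and Dove.
Ben's expected payoff from Hawk is 2p + 5(1−p); from Dove it is 8p − 4(1−p).
Setting these equal: −3p + 5 = 12p − 4, so p = 3/5.
Therefore Anna plays Dove with probability 1 − 3/5 = 2/5.

2/5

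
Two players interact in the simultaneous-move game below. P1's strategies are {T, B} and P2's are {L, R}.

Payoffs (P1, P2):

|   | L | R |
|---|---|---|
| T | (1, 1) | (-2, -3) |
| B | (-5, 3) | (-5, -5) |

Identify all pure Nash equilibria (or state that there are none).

(T, L): P1 gets 1 ≥ -5 from B, and P2 gets 1 ≥ -3 from R — Nash equilibrium.
(T, R): P2 prefers L (1 > -3) — not an equilibrium.
(B, L): P1 prefers T (1 > -5) — not an equilibrium.
(B, R): P1 prefers T (-2 > -5); P2 prefers L (3 > -5) — not an equilibrium.

(T, L)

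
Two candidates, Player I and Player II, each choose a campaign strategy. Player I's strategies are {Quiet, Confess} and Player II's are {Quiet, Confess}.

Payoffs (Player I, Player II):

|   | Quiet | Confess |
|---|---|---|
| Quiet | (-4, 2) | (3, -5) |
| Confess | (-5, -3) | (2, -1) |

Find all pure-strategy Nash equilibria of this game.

(Quiet, Quiet)

(Quiet, Quiet): Player I gets -4 ≥ -5 from Confess, and Player II gets 2 ≥ -5 from Confess — Nash equilibrium.
(Quiet, Confess): Player II prefers Quiet (2 > -5) — not an equilibrium.
(Confess, Quiet): Player I prefers Quiet (-4 > -5); Player II prefers Confess (-1 > -3) — not an equilibrium.
(Confess, Confess): Player I prefers Quiet (3 > 2) — not an equilibrium.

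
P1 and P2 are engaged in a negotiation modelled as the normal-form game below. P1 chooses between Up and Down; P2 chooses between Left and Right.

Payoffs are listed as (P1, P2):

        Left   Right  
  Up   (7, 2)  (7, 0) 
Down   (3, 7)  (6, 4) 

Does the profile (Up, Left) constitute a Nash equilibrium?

At (Up, Left), P1 earns 7; switching to Down would give 3, so P1 has no profitable deviation.
P2 earns 2; switching to Right would give 0, so P2 has no profitable deviation.
Neither player can gain by a unilateral deviation, so this profile is a Nash equilibrium.

Yes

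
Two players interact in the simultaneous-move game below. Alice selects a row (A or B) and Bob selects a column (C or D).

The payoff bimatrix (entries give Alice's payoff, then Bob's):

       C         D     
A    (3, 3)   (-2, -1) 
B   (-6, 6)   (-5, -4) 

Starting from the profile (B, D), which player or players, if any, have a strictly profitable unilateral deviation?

Alice at (B, D) earns -5; deviating to A yields -2 — a strict improvement.
Bob earns -4; deviating to C yields 6 — a strict improvement.
Both Alice and Bob have strictly profitable deviations.

Both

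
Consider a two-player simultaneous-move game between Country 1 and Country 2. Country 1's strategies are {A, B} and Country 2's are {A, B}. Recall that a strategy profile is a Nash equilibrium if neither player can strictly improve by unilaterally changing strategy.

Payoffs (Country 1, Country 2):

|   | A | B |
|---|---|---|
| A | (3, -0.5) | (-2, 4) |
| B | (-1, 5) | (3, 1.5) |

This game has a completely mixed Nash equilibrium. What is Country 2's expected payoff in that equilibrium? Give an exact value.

First find x, the probability Country 1 plays A, from Country 2's indifference between A and B: −0.5x + 5(1−x) = 4x + 1.5(1−x), giving x = 7/16.
Since Country 2 is indifferent in equilibrium, Country 2's expected payoff equals the payoff from either column against (7/16, 9/16). Using A: −0.5(7/16) + 5(9/16) = 83/32.

83/32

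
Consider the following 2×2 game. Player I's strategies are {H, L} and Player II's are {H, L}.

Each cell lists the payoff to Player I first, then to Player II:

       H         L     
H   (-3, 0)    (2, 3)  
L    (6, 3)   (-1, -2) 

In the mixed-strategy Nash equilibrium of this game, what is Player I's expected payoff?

3/4

First find y, the probability Player II plays H, from Player I's indifference between H and L: −3y + 2(1−y) = 6y − (1−y), giving y = 1/4.
Since Player I is indifferent in equilibrium, Player I's expected payoff equals the payoff from either row against (1/4, 3/4). Using H: −3(1/4) + 2(3/4) = 3/4.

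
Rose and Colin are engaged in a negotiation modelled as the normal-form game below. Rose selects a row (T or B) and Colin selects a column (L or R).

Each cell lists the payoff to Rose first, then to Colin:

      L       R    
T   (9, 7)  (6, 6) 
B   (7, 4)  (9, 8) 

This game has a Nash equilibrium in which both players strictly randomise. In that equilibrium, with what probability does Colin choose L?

Let q be the probability that Colin plays L. In a completely mixed equilibrium, Rose must be indifferent between T and B.
Rose's expected payoff from T is 9q + 6(1−q); from B it is 7q + 9(1−q).
Setting these equal: 3q + 6 = −2q + 9, so q = 3/5.

3/5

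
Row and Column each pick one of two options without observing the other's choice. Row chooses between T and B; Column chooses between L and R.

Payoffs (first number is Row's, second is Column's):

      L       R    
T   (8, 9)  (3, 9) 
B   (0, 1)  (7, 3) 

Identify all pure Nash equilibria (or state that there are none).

(T, L) and (B, R)

(T, L): Row gets 8 ≥ 0 from B, and Column gets 9 ≥ 9 from R — Nash equilibrium.
(T, R): Row prefers B (7 > 3) — not an equilibrium.
(B, L): Row prefers T (8 > 0); Column prefers R (3 > 1) — not an equilibrium.
(B, R): Row gets 7 ≥ 3 from T, and Column gets 3 ≥ 1 from L — Nash equilibrium.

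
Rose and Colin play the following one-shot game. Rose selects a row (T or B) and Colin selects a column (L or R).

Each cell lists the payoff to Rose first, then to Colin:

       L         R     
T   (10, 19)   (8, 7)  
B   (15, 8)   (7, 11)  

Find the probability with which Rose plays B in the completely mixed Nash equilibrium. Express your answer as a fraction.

Let x be the probability that Rose plays T. In a completely mixed equilibrium, Colin must be indifferent between L and R.
Colin's expected payoff from L is 19x + 8(1−x); from R it is 7x + 11(1−x).
Setting these equal: 11x + 8 = −4x + 11, so x = 1/5.
Therefore Rose plays B with probability 1 − 1/5 = 4/5.

4/5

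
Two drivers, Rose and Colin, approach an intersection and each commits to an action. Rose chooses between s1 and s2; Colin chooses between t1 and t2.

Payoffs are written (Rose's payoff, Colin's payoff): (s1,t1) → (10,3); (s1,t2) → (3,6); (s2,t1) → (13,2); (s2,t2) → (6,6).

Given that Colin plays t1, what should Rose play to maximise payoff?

Against t1, Rose earns 10 from s1 and 13 from s2.
So s2 is the best response.

s2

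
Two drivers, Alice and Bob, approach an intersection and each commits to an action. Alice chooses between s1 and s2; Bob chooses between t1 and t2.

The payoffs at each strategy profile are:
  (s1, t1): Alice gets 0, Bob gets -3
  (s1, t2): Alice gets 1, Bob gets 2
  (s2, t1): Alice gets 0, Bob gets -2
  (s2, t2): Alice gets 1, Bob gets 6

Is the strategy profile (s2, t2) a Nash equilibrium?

Yes

At (s2, t2), Alice earns 1; switching to s1 would give 1, so Alice has no profitable deviation.
Bob earns 6; switching to t1 would give -2, so Bob has no profitable deviation.
Neither player can gain by a unilateral deviation, so this profile is a Nash equilibrium.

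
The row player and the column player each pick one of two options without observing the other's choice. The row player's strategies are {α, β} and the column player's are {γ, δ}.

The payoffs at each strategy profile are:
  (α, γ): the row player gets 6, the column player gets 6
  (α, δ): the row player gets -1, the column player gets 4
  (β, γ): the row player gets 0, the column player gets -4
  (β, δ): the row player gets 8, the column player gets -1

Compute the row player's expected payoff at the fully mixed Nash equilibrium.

First find y, the probability the column player plays γ, from the row player's indifference between α and β: 6y − (1−y) = 8(1−y), giving y = 3/5.
Since the row player is indifferent in equilibrium, the row player's expected payoff equals the payoff from either row against (3/5, 2/5). Using α: 6(3/5) − (2/5) = 16/5.

16/5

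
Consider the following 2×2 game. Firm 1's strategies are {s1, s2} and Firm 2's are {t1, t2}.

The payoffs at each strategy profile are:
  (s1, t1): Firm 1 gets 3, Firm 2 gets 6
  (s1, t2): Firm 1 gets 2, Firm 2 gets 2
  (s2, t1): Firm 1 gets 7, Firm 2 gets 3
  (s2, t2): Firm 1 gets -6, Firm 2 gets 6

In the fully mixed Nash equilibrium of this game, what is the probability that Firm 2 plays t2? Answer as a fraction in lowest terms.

Let q be the probability that Firm 2 plays t1. In a completely mixed equilibrium, Firm 1 must be indifferent between s1 and s2.
Firm 1's expected payoff from s1 is 3q + 2(1−q); from s2 it is 7q − 6(1−q).
Setting these equal: q + 2 = 13q − 6, so q = 2/3.
Therefore Firm 2 plays t2 with probability 1 − 2/3 = 1/3.

1/3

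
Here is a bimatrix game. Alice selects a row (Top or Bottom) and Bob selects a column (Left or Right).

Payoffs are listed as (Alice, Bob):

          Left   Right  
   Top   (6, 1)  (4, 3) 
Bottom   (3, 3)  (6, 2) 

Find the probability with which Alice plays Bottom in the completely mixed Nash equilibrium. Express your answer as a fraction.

2/3

Let r be the probability that Alice plays Top. In a completely mixed equilibrium, Bob must be indifferent between Left and Right.
Bob's expected payoff from Left is r + 3(1−r); from Right it is 3r + 2(1−r).
Setting these equal: −2r + 3 = r + 2, so r = 1/3.
Therefore Alice plays Bottom with probability 1 − 1/3 = 2/3.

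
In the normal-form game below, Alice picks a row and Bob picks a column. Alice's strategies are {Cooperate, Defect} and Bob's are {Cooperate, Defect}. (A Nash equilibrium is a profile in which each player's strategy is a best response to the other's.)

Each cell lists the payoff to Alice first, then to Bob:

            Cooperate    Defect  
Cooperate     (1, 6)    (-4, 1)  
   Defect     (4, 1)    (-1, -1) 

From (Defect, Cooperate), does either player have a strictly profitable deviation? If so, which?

Alice at (Defect, Cooperate) earns 4; deviating to Cooperate yields 1 — not better.
Bob earns 1; deviating to Defect yields -1 — not better.
Neither player can strictly improve; the profile is a Nash equilibrium.

Neither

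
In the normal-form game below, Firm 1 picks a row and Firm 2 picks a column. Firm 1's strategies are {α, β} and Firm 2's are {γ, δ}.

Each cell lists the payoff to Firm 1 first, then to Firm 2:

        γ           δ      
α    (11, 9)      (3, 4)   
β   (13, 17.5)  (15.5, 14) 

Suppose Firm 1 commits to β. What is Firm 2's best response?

γ

Against β, Firm 2 earns 17.5 from γ and 14 from δ.
So γ is the best response.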